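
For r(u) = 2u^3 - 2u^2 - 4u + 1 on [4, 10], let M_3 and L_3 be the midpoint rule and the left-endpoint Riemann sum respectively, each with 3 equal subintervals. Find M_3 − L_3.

M_3 = 4006.
L_3 = 2566.
M_3 − L_3 = 1440.

1440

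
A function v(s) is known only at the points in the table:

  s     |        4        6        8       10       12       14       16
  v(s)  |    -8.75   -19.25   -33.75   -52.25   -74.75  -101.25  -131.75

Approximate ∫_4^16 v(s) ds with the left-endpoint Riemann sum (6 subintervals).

-580

Δs = 2.
Sum = 2·[(-8.75) + (-19.25) + (-33.75) + (-52.25) + (-74.75) + (-101.25)] = -580.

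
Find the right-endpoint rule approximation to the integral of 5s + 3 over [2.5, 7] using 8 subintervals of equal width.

126.703125

Δs = (7 − 2.5)/8 = 0.5625.
Right endpoints: 3.0625, 3.625, 4.1875, 4.75, 5.3125, 5.875, 6.4375, 7.
f(3.0625) = 18.3125, f(3.625) = 21.125, f(4.1875) = 23.9375, f(4.75) = 26.75, f(5.3125) = 29.5625, f(5.875) = 32.375, f(6.4375) = 35.1875, f(7) = 38.
Sum = Δs · [f(3.0625) + f(3.625) + f(4.1875) + ...].
Sum = 126.703125.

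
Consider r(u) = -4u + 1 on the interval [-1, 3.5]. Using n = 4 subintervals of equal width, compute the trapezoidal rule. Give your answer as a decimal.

Δu = (3.5 − (-1))/4 = 1.125.
r(-1) = 5, r(0.125) = 0.5, r(1.25) = -4, r(2.375) = -8.5, r(3.5) = -13.
T_4 = (Δu/2)·[r(u_0) + 2r(u_1) + 2r(u_2) + 2r(u_3) + r(u_4)].
Sum = -18.

-18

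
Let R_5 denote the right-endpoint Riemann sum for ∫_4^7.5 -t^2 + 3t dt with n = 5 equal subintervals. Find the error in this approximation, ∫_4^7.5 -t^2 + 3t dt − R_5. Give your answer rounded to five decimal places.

10.69833

Exact integral: ∫_4^7.5 f(t) dt ≈ -58.9166667.
R_5 = -69.615.
Error ≈ -58.9166667 − (-69.615) ≈ 10.69833.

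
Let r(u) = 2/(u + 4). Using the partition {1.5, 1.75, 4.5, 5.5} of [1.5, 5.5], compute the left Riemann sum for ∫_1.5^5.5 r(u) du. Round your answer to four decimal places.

1.2827

Subinterval widths: 0.25, 2.75, 1.
Left endpoints: 1.5, 1.75, 4.5.
r(1.5) = 4/11, r(1.75) = 8/23, r(4.5) = 4/17.
Sum = Σ Δu_i · r(u_i).
Sum ≈ 1.2827.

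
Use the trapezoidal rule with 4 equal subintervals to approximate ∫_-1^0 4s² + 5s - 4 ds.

-5.125

Δs = (0 − (-1))/4 = 0.25.
f(-1) = -5, f(-0.75) = -5.5, f(-0.5) = -5.5, f(-0.25) = -5, f(0) = -4.
T_4 = (Δs/2)·[f(s_0) + 2f(s_1) + 2f(s_2) + 2f(s_3) + f(s_4)].
Sum = -5.125.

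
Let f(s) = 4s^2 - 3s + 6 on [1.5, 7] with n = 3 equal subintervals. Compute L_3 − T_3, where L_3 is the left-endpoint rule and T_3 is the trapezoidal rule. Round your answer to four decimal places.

-156.2917

L_3 ≈ 271.740741.
T_3 ≈ 428.032407.
L_3 − T_3 ≈ -156.2917.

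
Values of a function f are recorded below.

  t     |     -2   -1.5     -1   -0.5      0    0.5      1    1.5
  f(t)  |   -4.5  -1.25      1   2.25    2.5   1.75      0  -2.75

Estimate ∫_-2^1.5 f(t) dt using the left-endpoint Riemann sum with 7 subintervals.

Δt = 0.5.
Sum = 0.5·[(-4.5) + (-1.25) + 1 + 2.25 + 2.5 + 1.75 + 0] = 0.875.

0.875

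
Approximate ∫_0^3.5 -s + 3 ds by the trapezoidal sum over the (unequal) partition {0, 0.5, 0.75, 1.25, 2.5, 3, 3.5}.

Subinterval widths: 0.5, 0.25, 0.5, 1.25, 0.5, 0.5.
f(0) = 3, f(0.5) = 2.5, f(0.75) = 2.25, f(1.25) = 1.75, f(2.5) = 0.5, f(3) = 0, f(3.5) = -0.5.
On each subinterval the trapezoid contributes (Δs_i/2)·[f(s_{i-1}) + f(s_i)].
Sum = 4.375.

4.375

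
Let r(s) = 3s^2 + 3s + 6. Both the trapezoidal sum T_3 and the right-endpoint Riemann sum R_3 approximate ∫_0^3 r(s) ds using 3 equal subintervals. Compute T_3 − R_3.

-18

T_3 = 60.
R_3 = 78.
T_3 − R_3 = -18.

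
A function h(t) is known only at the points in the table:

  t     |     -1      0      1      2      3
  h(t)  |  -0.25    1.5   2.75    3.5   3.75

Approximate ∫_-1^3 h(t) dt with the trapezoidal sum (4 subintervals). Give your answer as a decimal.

Δt = 1.
T_4 = (1/2)·[(-0.25) + 2·1.5 + 2·2.75 + 2·3.5 + 3.75] = 9.5.

9.5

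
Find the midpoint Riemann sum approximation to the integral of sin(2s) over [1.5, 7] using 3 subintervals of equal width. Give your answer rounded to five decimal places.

-1.06948

Δs = (7 − 1.5)/3 = 11/6.
Midpoints: 29/12, 4.25, 73/12.
f(29/12) ≈ -0.99270, f(4.25) ≈ 0.79849, f(73/12) ≈ -0.38915.
Sum = Δs · [f(29/12) + f(4.25) + f(73/12)].
Sum ≈ -1.06948.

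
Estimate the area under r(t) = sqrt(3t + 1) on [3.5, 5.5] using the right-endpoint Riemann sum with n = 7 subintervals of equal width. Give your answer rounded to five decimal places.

7.71467

Δt = (5.5 − 3.5)/7 = 2/7.
Right endpoints: 53/14, 57/14, 61/14, 65/14, 69/14, 73/14, 5.5.
r(53/14) ≈ 3.51527, r(57/14) ≈ 3.63515, r(61/14) ≈ 3.75119, r(65/14) ≈ 3.86375, r(69/14) ≈ 3.97312, r(73/14) ≈ 4.07957, r(5.5) ≈ 4.18330.
Sum = Δt · [r(53/14) + r(57/14) + r(61/14) + ...].
Sum ≈ 7.71467.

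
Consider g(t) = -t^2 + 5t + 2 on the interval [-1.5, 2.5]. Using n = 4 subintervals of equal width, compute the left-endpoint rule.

3

Δt = (2.5 − (-1.5))/4 = 1.
Left endpoints: -1.5, -0.5, 0.5, 1.5.
g(-1.5) = -7.75, g(-0.5) = -0.75, g(0.5) = 4.25, g(1.5) = 7.25.
Sum = Δt · [g(-1.5) + g(-0.5) + g(0.5) + g(1.5)].
Sum = 3.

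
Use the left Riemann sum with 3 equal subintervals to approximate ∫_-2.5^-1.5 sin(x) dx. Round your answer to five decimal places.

-0.79729

Δx = (-1.5 − (-2.5))/3 = 1/3.
Left endpoints: -2.5, -13/6, -11/6.
f(-2.5) ≈ -0.59847, f(-13/6) ≈ -0.82766, f(-11/6) ≈ -0.96573.
Sum = Δx · [f(-2.5) + f(-13/6) + f(-11/6)].
Sum ≈ -0.79729.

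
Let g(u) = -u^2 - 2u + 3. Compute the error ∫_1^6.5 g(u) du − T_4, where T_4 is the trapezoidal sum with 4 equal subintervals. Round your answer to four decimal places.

1.7331

Exact integral: ∫_1^6.5 g(u) du ≈ -115.958333.
T_4 = -117.69140625.
Error ≈ -115.958333 − (-117.69140625) ≈ 1.7331.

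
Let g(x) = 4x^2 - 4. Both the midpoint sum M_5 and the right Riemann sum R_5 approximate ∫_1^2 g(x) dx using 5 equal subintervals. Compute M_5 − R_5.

M_5 = 5.32.
R_5 = 6.56.
M_5 − R_5 = -1.24.

-1.24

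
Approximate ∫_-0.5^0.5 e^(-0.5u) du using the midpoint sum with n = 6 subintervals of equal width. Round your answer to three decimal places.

1.010

Δu = (0.5 − (-0.5))/6 = 1/6.
Midpoints: -5/12, -0.25, -1/12, 1/12, 0.25, 5/12.
f(-5/12) ≈ 1.232, f(-0.25) ≈ 1.133, f(-1/12) ≈ 1.043, f(1/12) ≈ 0.959, f(0.25) ≈ 0.882, f(5/12) ≈ 0.812.
Sum = Δu · [f(-5/12) + f(-0.25) + f(-1/12) + ...].
Sum ≈ 1.010.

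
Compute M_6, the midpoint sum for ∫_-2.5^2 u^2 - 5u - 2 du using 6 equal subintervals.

Δu = (2 − (-2.5))/6 = 0.75.
Midpoints: -2.125, -1.375, -0.625, 0.125, 0.875, 1.625.
f(-2.125) = 13.140625, f(-1.375) = 6.765625, f(-0.625) = 1.515625, f(0.125) = -2.609375, f(0.875) = -5.609375, f(1.625) = -7.484375.
Sum = Δu · [f(-2.125) + f(-1.375) + f(-0.625) + ...].
Sum = 4.2890625.

4.2890625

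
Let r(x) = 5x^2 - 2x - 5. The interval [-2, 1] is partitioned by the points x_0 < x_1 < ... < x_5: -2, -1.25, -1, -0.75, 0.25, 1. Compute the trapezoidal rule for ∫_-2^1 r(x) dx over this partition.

4.5625

Subinterval widths: 0.75, 0.25, 0.25, 1, 0.75.
r(-2) = 19, r(-1.25) = 5.3125, r(-1) = 2, r(-0.75) = -0.6875, r(0.25) = -5.1875, r(1) = -2.
On each subinterval the trapezoid contributes (Δx_i/2)·[r(x_{i-1}) + r(x_i)].
Sum = 4.5625.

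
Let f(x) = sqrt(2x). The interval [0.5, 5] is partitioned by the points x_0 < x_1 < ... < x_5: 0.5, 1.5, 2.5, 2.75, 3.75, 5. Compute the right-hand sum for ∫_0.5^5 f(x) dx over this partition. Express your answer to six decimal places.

Subinterval widths: 1, 1, 0.25, 1, 1.25.
Right endpoints: 1.5, 2.5, 2.75, 3.75, 5.
f(1.5) ≈ 1.732051, f(2.5) ≈ 2.236068, f(2.75) ≈ 2.345208, f(3.75) ≈ 2.738613, f(5) ≈ 3.162278.
Sum = Σ Δx_i · f(x_i).
Sum ≈ 11.245881.

11.245881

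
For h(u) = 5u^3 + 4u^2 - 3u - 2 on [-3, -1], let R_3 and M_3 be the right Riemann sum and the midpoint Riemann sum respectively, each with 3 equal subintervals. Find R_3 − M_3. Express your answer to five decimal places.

R_3 ≈ -30.5185185.
M_3 ≈ -55.4074074.
R_3 − M_3 ≈ 24.88889.

24.88889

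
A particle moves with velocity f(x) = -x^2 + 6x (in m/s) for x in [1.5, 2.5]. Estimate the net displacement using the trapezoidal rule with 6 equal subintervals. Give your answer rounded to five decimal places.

7.91204

Δx = (2.5 − 1.5)/6 = 1/6.
f(1.5) = 6.75, f(5/3) = 65/9, f(11/6) = 275/36, f(2) = 8, f(13/6) = 299/36, f(7/3) = 77/9, f(2.5) = 8.75.
T_6 = (Δx/2)·[f(x_0) + 2f(x_1) + ... + 2f(x_{5}) + f(x_6)].
Sum ≈ 7.91204.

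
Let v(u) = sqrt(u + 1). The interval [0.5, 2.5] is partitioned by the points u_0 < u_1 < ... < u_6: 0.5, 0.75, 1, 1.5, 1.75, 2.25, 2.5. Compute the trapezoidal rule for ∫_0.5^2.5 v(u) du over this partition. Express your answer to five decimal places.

3.13883

Subinterval widths: 0.25, 0.25, 0.5, 0.25, 0.5, 0.25.
v(0.5) ≈ 1.22474, v(0.75) ≈ 1.32288, v(1) ≈ 1.41421, v(1.5) ≈ 1.58114, v(1.75) ≈ 1.65831, v(2.25) ≈ 1.80278, v(2.5) ≈ 1.87083.
On each subinterval the trapezoid contributes (Δu_i/2)·[v(u_{i-1}) + v(u_i)].
Sum ≈ 3.13883.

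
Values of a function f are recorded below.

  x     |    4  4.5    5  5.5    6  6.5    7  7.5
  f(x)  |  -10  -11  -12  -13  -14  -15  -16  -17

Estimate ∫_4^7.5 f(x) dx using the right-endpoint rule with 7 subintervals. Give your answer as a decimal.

-49

Δx = 0.5.
Sum = 0.5·[(-11) + (-12) + (-13) + (-14) + (-15) + (-16) + (-17)] = -49.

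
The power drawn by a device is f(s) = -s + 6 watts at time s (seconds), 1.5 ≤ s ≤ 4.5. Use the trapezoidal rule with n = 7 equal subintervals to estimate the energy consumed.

9

Δs = (4.5 − 1.5)/7 = 3/7.
f(1.5) = 4.5, f(27/14) = 57/14, f(33/14) = 51/14, f(39/14) = 45/14, f(45/14) = 39/14, f(51/14) = 33/14, f(57/14) = 27/14, f(4.5) = 1.5.
T_7 = (Δs/2)·[f(s_0) + 2f(s_1) + ... + 2f(s_{6}) + f(s_7)].
Sum = 9.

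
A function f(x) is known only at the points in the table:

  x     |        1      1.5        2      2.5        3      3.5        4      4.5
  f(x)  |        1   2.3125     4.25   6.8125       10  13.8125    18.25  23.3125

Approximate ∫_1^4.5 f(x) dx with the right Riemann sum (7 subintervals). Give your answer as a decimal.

Δx = 0.5.
Sum = 0.5·[2.3125 + 4.25 + 6.8125 + 10 + 13.8125 + 18.25 + 23.3125] = 39.375.

39.375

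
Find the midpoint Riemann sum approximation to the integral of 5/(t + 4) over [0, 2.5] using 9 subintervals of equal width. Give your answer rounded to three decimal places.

2.427

Δt = (2.5 − 0)/9 = 5/18.
Midpoints: 5/36, 5/12, 25/36, 35/36, 1.25, 55/36, 65/36, 25/12, 85/36.
f(5/36) = 180/149, f(5/12) = 60/53, f(25/36) = 180/169, f(35/36) = 180/179, f(1.25) = 20/21, f(55/36) = 180/199, f(65/36) = 180/209, f(25/12) = 60/73, f(85/36) = 180/229.
Sum = Δt · [f(5/36) + f(5/12) + f(25/36) + ...].
Sum ≈ 2.427.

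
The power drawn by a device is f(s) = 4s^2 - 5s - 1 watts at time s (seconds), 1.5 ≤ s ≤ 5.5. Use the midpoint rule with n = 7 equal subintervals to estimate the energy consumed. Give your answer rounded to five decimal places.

Δs = (5.5 − 1.5)/7 = 4/7.
Midpoints: 25/14, 33/14, 41/14, 3.5, 57/14, 65/14, 73/14.
f(25/14) = 277/98, f(33/14) = 925/98, f(41/14) = 1829/98, f(3.5) = 30.5, f(57/14) = 4405/98, f(65/14) = 6077/98, f(73/14) = 8005/98.
Sum = Δs · [f(25/14) + f(33/14) + f(41/14) + ...].
Sum ≈ 142.89796.

142.89796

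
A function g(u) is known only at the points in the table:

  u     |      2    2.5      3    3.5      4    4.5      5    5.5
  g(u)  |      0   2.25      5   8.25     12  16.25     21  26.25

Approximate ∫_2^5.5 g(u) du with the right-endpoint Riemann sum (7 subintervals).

Δu = 0.5.
Sum = 0.5·[2.25 + 5 + 8.25 + 12 + 16.25 + 21 + 26.25] = 45.5.

45.5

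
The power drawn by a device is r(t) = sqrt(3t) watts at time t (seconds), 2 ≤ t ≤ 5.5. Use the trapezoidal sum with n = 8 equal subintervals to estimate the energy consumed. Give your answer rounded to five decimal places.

Δt = (5.5 − 2)/8 = 0.4375.
r(2) ≈ 2.44949, r(2.4375) ≈ 2.70416, r(2.875) ≈ 2.93684, r(3.3125) ≈ 3.15238, r(3.75) ≈ 3.35410, r(4.1875) ≈ 3.54436, r(4.625) ≈ 3.72492, r(5.0625) ≈ 3.89711, r(5.5) ≈ 4.06202.
T_8 = (Δt/2)·[r(t_0) + 2r(t_1) + ... + 2r(t_{7}) + r(t_8)].
Sum ≈ 11.62421.

11.62421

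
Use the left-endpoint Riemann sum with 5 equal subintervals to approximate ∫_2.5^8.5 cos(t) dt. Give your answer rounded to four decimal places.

0.0559

Δt = (8.5 − 2.5)/5 = 1.2.
Left endpoints: 2.5, 3.7, 4.9, 6.1, 7.3.
f(2.5) ≈ -0.8011, f(3.7) ≈ -0.8481, f(4.9) ≈ 0.1865, f(6.1) ≈ 0.9833, f(7.3) ≈ 0.5261.
Sum = Δt · [f(2.5) + f(3.7) + f(4.9) + f(6.1) + f(7.3)].
Sum ≈ 0.0559.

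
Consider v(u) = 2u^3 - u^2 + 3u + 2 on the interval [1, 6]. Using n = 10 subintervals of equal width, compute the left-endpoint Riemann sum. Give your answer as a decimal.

540

Δu = (6 − 1)/10 = 0.5.
Left endpoints: 1, 1.5, 2, 2.5, 3, 3.5, 4, 4.5, 5, 5.5.
v(1) = 6, v(1.5) = 11, v(2) = 20, v(2.5) = 34.5, v(3) = 56, v(3.5) = 86, v(4) = 126, v(4.5) = 177.5, v(5) = 242, v(5.5) = 321.
Sum = Δu · [v(1) + v(1.5) + v(2) + ...].
Sum = 540.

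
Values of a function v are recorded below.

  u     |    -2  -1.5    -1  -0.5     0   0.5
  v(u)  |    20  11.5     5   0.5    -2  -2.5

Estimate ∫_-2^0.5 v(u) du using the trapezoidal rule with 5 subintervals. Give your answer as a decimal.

11.875

Δu = 0.5.
T_5 = (0.5/2)·[20 + 2·11.5 + 2·5 + 2·0.5 + 2·(-2) + (-2.5)] = 11.875.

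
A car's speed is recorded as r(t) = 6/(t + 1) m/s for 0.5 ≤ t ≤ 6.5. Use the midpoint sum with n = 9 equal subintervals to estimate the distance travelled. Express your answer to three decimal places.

Δt = (6.5 − 0.5)/9 = 2/3.
Midpoints: 5/6, 1.5, 13/6, 17/6, 3.5, 25/6, 29/6, 5.5, 37/6.
r(5/6) = 36/11, r(1.5) = 2.4, r(13/6) = 36/19, r(17/6) = 36/23, r(3.5) = 4/3, r(25/6) = 36/31, r(29/6) = 36/35, r(5.5) = 12/13, r(37/6) = 36/43.
Sum = Δt · [r(5/6) + r(1.5) + r(13/6) + ...].
Sum ≈ 9.611.

9.611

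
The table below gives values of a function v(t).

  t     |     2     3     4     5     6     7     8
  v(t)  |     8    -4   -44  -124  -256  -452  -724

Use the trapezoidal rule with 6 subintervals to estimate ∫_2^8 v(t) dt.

-1238

Δt = 1.
T_6 = (1/2)·[8 + 2·(-4) + 2·(-44) + 2·(-124) + 2·(-256) + 2·(-452) + (-724)] = -1238.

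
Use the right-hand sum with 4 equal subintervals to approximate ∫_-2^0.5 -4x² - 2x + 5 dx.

Δx = (0.5 − (-2))/4 = 0.625.
Right endpoints: -1.375, -0.75, -0.125, 0.5.
f(-1.375) = 0.1875, f(-0.75) = 4.25, f(-0.125) = 5.1875, f(0.5) = 3.
Sum = Δx · [f(-1.375) + f(-0.75) + f(-0.125) + f(0.5)].
Sum = 7.890625.

7.890625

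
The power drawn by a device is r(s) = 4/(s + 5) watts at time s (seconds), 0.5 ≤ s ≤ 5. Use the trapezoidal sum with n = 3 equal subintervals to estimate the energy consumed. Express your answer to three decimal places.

Δs = (5 − 0.5)/3 = 1.5.
r(0.5) = 8/11, r(2) = 4/7, r(3.5) = 8/17, r(5) = 0.4.
T_3 = (Δs/2)·[r(s_0) + 2r(s_1) + 2r(s_2) + r(s_3)].
Sum ≈ 2.408.

2.408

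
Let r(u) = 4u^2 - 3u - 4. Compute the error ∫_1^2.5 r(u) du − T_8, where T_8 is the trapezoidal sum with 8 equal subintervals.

Exact integral: ∫_1^2.5 r(u) du = 5.625.
T_8 = 5.66015625.
Error = 5.625 − 5.66015625 = -0.03515625.

-0.03515625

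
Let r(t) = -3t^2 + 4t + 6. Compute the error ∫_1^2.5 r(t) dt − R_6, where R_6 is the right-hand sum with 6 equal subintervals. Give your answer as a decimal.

Exact integral: ∫_1^2.5 r(t) dt = 4.875.
R_6 = 3.609375.
Error = 4.875 − 3.609375 = 1.265625.

1.265625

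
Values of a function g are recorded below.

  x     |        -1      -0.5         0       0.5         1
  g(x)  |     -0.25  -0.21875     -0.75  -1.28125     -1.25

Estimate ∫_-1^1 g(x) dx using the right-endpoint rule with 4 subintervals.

Δx = 0.5.
Sum = 0.5·[(-0.21875) + (-0.75) + (-1.28125) + (-1.25)] = -1.75.

-1.75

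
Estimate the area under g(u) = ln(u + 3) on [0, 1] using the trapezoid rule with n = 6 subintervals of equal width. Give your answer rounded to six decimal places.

1.249148

Δu = (1 − 0)/6 = 1/6.
g(0) ≈ 1.098612, g(1/6) ≈ 1.152680, g(1/3) ≈ 1.203973, g(0.5) ≈ 1.252763, g(2/3) ≈ 1.299283, g(5/6) ≈ 1.343735, g(1) ≈ 1.386294.
T_6 = (Δu/2)·[g(u_0) + 2g(u_1) + ... + 2g(u_{5}) + g(u_6)].
Sum ≈ 1.249148.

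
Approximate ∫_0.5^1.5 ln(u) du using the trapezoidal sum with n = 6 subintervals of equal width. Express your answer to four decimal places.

-0.0483

Δu = (1.5 − 0.5)/6 = 1/6.
f(0.5) ≈ -0.6931, f(2/3) ≈ -0.4055, f(5/6) ≈ -0.1823, f(1) ≈ 0.0000, f(7/6) ≈ 0.1542, f(4/3) ≈ 0.2877, f(1.5) ≈ 0.4055.
T_6 = (Δu/2)·[f(u_0) + 2f(u_1) + ... + 2f(u_{5}) + f(u_6)].
Sum ≈ -0.0483.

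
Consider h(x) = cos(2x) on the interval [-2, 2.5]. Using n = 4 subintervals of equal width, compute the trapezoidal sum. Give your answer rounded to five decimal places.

Δx = (2.5 − (-2))/4 = 1.125.
h(-2) ≈ -0.65364, h(-0.875) ≈ -0.17825, h(0.25) ≈ 0.87758, h(1.375) ≈ -0.92430, h(2.5) ≈ 0.28366.
T_4 = (Δx/2)·[h(x_0) + 2h(x_1) + 2h(x_2) + 2h(x_3) + h(x_4)].
Sum ≈ -0.46120.

-0.46120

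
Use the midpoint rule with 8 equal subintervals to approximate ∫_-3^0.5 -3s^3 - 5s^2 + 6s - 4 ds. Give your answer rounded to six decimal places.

-25.104126

Δs = (0.5 − (-3))/8 = 0.4375.
Midpoints: -2.78125, -2.34375, -1.90625, -1.46875, -1.03125, -0.59375, -0.15625, 0.28125.
f(-2.78125) = 169659/32768, f(-2.34375) = -226247/32768, f(-1.90625) = -420273/32768, f(-1.46875) = -461811/32768, f(-1.03125) = -400253/32768, f(-0.59375) = -284991/32768, f(-0.15625) = -165417/32768, f(0.28125) = -90923/32768.
Sum = Δs · [f(-2.78125) + f(-2.34375) + f(-1.90625) + ...].
Sum ≈ -25.104126.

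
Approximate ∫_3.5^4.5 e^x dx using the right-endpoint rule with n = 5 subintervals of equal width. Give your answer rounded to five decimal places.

Δx = (4.5 − 3.5)/5 = 0.2.
Right endpoints: 3.7, 3.9, 4.1, 4.3, 4.5.
f(3.7) ≈ 40.44730, f(3.9) ≈ 49.40245, f(4.1) ≈ 60.34029, f(4.3) ≈ 73.69979, f(4.5) ≈ 90.01713.
Sum = Δx · [f(3.7) + f(3.9) + f(4.1) + f(4.3) + f(4.5)].
Sum ≈ 62.78139.

62.78139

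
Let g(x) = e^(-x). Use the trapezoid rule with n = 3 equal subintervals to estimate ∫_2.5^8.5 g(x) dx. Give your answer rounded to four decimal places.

0.1075

Δx = (8.5 − 2.5)/3 = 2.
g(2.5) ≈ 0.0821, g(4.5) ≈ 0.0111, g(6.5) ≈ 0.0015, g(8.5) ≈ 0.0002.
T_3 = (Δx/2)·[g(x_0) + 2g(x_1) + 2g(x_2) + g(x_3)].
Sum ≈ 0.1075.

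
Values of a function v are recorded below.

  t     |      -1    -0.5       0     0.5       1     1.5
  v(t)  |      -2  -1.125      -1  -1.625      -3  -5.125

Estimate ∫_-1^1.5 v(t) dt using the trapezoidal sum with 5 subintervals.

-5.15625

Δt = 0.5.
T_5 = (0.5/2)·[(-2) + 2·(-1.125) + 2·(-1) + 2·(-1.625) + 2·(-3) + (-5.125)] = -5.15625.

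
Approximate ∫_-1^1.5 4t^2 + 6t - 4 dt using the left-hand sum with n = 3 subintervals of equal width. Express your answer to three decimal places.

-7.593

Δt = (1.5 − (-1))/3 = 5/6.
Left endpoints: -1, -1/6, 2/3.
f(-1) = -6, f(-1/6) = -44/9, f(2/3) = 16/9.
Sum = Δt · [f(-1) + f(-1/6) + f(2/3)].
Sum ≈ -7.593.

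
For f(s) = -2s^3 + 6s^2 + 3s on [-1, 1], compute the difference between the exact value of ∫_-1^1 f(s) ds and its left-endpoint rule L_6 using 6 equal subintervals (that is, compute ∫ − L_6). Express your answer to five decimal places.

0.11111

Exact integral: ∫_-1^1 f(s) ds = 4.
L_6 ≈ 3.8888889.
Error ≈ 4 − 3.8888889 ≈ 0.11111.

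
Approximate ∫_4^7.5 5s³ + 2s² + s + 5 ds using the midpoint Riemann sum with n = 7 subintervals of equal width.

3904.8515625

Δs = (7.5 − 4)/7 = 0.5.
Midpoints: 4.25, 4.75, 5.25, 5.75, 6.25, 6.75, 7.25.
f(4.25) = 429.203125, f(4.75) = 590.734375, f(5.25) = 788.890625, f(5.75) = 1027.421875, f(6.25) = 1310.078125, f(6.75) = 1640.609375, f(7.25) = 2022.765625.
Sum = Δs · [f(4.25) + f(4.75) + f(5.25) + ...].
Sum = 3904.8515625.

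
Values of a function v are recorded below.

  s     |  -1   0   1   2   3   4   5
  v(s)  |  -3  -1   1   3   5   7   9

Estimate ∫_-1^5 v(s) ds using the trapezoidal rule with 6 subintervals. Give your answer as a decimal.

18

Δs = 1.
T_6 = (1/2)·[(-3) + 2·(-1) + 2·1 + 2·3 + 2·5 + 2·7 + 9] = 18.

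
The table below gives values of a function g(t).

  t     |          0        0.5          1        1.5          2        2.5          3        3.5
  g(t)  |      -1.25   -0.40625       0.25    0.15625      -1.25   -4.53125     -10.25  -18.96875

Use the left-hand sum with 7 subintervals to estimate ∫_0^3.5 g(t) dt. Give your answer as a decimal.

-8.640625

Δt = 0.5.
Sum = 0.5·[(-1.25) + (-0.40625) + 0.25 + 0.15625 + (-1.25) + (-4.53125) + (-10.25)] = -8.640625.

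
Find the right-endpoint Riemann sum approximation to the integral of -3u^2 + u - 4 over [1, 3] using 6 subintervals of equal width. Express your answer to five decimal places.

-33.77778

Δu = (3 − 1)/6 = 1/3.
Right endpoints: 4/3, 5/3, 2, 7/3, 8/3, 3.
f(4/3) = -8, f(5/3) = -32/3, f(2) = -14, f(7/3) = -18, f(8/3) = -68/3, f(3) = -28.
Sum = Δu · [f(4/3) + f(5/3) + f(2) + ...].
Sum ≈ -33.77778.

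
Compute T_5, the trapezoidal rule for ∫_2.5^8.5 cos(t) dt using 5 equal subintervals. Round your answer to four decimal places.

Δt = (8.5 − 2.5)/5 = 1.2.
f(2.5) ≈ -0.8011, f(3.7) ≈ -0.8481, f(4.9) ≈ 0.1865, f(6.1) ≈ 0.9833, f(7.3) ≈ 0.5261, f(8.5) ≈ -0.6020.
T_5 = (Δt/2)·[f(t_0) + 2f(t_1) + ... + 2f(t_{4}) + f(t_5)].
Sum ≈ 0.1754.

0.1754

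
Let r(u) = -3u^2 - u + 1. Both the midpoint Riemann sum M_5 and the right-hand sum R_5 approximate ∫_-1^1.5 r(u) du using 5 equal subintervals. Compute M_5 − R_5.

2.03125

M_5 = -2.34375.
R_5 = -4.375.
M_5 − R_5 = 2.03125.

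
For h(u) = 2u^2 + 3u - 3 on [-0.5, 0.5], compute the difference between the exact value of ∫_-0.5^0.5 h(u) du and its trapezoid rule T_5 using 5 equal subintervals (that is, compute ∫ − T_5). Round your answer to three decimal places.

Exact integral: ∫_-0.5^0.5 h(u) du ≈ -2.83333.
T_5 = -2.82.
Error ≈ -2.83333 − (-2.82) ≈ -0.013.

-0.013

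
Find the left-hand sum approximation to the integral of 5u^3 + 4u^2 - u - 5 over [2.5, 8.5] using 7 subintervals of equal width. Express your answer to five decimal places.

5881.72959

Δu = (8.5 − 2.5)/7 = 6/7.
Left endpoints: 2.5, 47/14, 59/14, 71/14, 83/14, 95/14, 107/14.
f(2.5) = 95.625, f(47/14) = 619887/2744, f(59/14) = 1196547/2744, f(71/14) = 2044215/2744, f(83/14) = 3214731/2744, f(95/14) = 4759935/2744, f(107/14) = 6731667/2744.
Sum = Δu · [f(2.5) + f(47/14) + f(59/14) + ...].
Sum ≈ 5881.72959.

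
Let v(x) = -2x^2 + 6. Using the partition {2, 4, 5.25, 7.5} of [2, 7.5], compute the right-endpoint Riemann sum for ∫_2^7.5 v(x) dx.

-353.03125

Subinterval widths: 2, 1.25, 2.25.
Right endpoints: 4, 5.25, 7.5.
v(4) = -26, v(5.25) = -49.125, v(7.5) = -106.5.
Sum = Σ Δx_i · v(x_i).
Sum = -353.03125.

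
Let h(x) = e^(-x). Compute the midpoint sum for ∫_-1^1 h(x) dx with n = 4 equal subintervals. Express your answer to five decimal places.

Δx = (1 − (-1))/4 = 0.5.
Midpoints: -0.75, -0.25, 0.25, 0.75.
h(-0.75) ≈ 2.11700, h(-0.25) ≈ 1.28403, h(0.25) ≈ 0.77880, h(0.75) ≈ 0.47237.
Sum = Δx · [h(-0.75) + h(-0.25) + h(0.25) + h(0.75)].
Sum ≈ 2.32610.

2.32610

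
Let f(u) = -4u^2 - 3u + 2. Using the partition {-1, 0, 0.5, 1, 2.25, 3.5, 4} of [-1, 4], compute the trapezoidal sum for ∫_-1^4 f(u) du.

Subinterval widths: 1, 0.5, 0.5, 1.25, 1.25, 0.5.
f(-1) = 1, f(0) = 2, f(0.5) = -0.5, f(1) = -5, f(2.25) = -25, f(3.5) = -57.5, f(4) = -74.
On each subinterval the trapezoid contributes (Δu_i/2)·[f(u_{i-1}) + f(u_i)].
Sum = -102.6875.

-102.6875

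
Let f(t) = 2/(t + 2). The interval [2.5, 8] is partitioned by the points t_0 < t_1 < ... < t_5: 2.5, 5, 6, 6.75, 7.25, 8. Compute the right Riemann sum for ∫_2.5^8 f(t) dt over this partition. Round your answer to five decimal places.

1.39382

Subinterval widths: 2.5, 1, 0.75, 0.5, 0.75.
Right endpoints: 5, 6, 6.75, 7.25, 8.
f(5) = 2/7, f(6) = 0.25, f(6.75) = 8/35, f(7.25) = 8/37, f(8) = 0.2.
Sum = Σ Δt_i · f(t_i).
Sum ≈ 1.39382.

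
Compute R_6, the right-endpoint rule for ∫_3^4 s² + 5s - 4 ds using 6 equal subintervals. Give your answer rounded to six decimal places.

26.837963

Δs = (4 − 3)/6 = 1/6.
Right endpoints: 19/6, 10/3, 3.5, 11/3, 23/6, 4.
f(19/6) = 787/36, f(10/3) = 214/9, f(3.5) = 25.75, f(11/3) = 250/9, f(23/6) = 1075/36, f(4) = 32.
Sum = Δs · [f(19/6) + f(10/3) + f(3.5) + ...].
Sum ≈ 26.837963.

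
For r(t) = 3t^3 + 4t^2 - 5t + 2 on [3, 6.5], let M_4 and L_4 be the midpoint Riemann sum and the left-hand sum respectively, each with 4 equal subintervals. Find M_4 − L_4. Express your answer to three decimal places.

344.220

M_4 ≈ 1521.64893.
L_4 ≈ 1177.42871.
M_4 − L_4 ≈ 344.220.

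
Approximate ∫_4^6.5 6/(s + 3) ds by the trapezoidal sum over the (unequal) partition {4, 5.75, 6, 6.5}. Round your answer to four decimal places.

1.8436

Subinterval widths: 1.75, 0.25, 0.5.
f(4) = 6/7, f(5.75) = 24/35, f(6) = 2/3, f(6.5) = 12/19.
On each subinterval the trapezoid contributes (Δs_i/2)·[f(s_{i-1}) + f(s_i)].
Sum ≈ 1.8436.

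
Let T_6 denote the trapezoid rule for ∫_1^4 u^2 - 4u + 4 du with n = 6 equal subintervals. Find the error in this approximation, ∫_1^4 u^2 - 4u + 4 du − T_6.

-0.125

Exact integral: ∫_1^4 f(u) du = 3.
T_6 = 3.125.
Error = 3 − 3.125 = -0.125.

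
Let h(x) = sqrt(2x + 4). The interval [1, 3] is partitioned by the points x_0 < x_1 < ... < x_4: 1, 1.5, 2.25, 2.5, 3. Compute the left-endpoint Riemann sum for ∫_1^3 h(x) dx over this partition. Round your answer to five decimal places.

Subinterval widths: 0.5, 0.75, 0.25, 0.5.
Left endpoints: 1, 1.5, 2.25, 2.5.
h(1) ≈ 2.44949, h(1.5) ≈ 2.64575, h(2.25) ≈ 2.91548, h(2.5) ≈ 3.00000.
Sum = Σ Δx_i · h(x_i).
Sum ≈ 5.43793.

5.43793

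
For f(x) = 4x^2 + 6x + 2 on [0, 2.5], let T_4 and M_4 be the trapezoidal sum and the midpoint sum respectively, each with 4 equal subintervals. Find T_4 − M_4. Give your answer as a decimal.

T_4 = 45.234375.
M_4 = 44.2578125.
T_4 − M_4 = 0.9765625.

0.9765625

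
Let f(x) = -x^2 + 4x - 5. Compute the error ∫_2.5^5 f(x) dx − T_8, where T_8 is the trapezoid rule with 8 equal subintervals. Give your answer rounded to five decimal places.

0.04069

Exact integral: ∫_2.5^5 f(x) dx ≈ -11.4583333.
T_8 ≈ -11.4990234.
Error ≈ -11.4583333 − (-11.4990234) ≈ 0.04069.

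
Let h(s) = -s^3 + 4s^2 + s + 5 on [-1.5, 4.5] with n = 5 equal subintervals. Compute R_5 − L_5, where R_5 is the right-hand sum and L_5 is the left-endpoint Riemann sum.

-19.8

R_5 = 53.13.
L_5 = 72.93.
R_5 − L_5 = -19.8.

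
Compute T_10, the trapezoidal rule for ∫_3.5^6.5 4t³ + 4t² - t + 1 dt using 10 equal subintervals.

Δt = (6.5 − 3.5)/10 = 0.3.
f(3.5) = 218, f(3.8) = 274.448, f(4.1) = 339.824, f(4.4) = 414.776, f(4.7) = 499.952, f(5) = 596, f(5.3) = 703.568, f(5.6) = 823.304, f(5.9) = 955.856, f(6.2) = 1101.872, f(6.5) = 1262.
T_10 = (Δt/2)·[f(t_0) + 2f(t_1) + ... + 2f(t_{9}) + f(t_10)].
Sum = 1934.88.

1934.88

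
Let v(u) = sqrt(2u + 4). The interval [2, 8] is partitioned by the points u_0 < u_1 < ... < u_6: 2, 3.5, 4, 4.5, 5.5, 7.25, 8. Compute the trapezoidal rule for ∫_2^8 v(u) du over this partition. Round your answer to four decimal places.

Subinterval widths: 1.5, 0.5, 0.5, 1, 1.75, 0.75.
v(2) ≈ 2.8284, v(3.5) ≈ 3.3166, v(4) ≈ 3.4641, v(4.5) ≈ 3.6056, v(5.5) ≈ 3.8730, v(7.25) ≈ 4.3012, v(8) ≈ 4.4721.
On each subinterval the trapezoid contributes (Δu_i/2)·[v(u_{i-1}) + v(u_i)].
Sum ≈ 22.2530.

22.2530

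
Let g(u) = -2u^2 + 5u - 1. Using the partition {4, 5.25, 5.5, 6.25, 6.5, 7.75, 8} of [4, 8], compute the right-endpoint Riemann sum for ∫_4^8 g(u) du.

-220.21875

Subinterval widths: 1.25, 0.25, 0.75, 0.25, 1.25, 0.25.
Right endpoints: 5.25, 5.5, 6.25, 6.5, 7.75, 8.
g(5.25) = -29.875, g(5.5) = -34, g(6.25) = -47.875, g(6.5) = -53, g(7.75) = -82.375, g(8) = -89.
Sum = Σ Δu_i · g(u_i).
Sum = -220.21875.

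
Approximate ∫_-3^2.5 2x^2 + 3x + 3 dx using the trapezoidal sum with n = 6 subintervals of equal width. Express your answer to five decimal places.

42.33218

Δx = (2.5 − (-3))/6 = 11/12.
f(-3) = 12, f(-25/12) = 391/72, f(-7/6) = 20/9, f(-0.25) = 2.375, f(2/3) = 53/9, f(19/12) = 919/72, f(2.5) = 23.
T_6 = (Δx/2)·[f(x_0) + 2f(x_1) + ... + 2f(x_{5}) + f(x_6)].
Sum ≈ 42.33218.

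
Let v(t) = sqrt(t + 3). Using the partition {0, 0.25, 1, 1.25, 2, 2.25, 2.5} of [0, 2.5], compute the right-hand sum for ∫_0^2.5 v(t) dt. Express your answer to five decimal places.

5.30226

Subinterval widths: 0.25, 0.75, 0.25, 0.75, 0.25, 0.25.
Right endpoints: 0.25, 1, 1.25, 2, 2.25, 2.5.
v(0.25) ≈ 1.80278, v(1) ≈ 2.00000, v(1.25) ≈ 2.06155, v(2) ≈ 2.23607, v(2.25) ≈ 2.29129, v(2.5) ≈ 2.34521.
Sum = Σ Δt_i · v(t_i).
Sum ≈ 5.30226.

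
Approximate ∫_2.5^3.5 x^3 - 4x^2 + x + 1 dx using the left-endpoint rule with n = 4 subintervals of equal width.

Δx = (3.5 − 2.5)/4 = 0.25.
Left endpoints: 2.5, 2.75, 3, 3.25.
f(2.5) = -5.875, f(2.75) = -5.703125, f(3) = -5, f(3.25) = -3.671875.
Sum = Δx · [f(2.5) + f(2.75) + f(3) + f(3.25)].
Sum = -5.0625.

-5.0625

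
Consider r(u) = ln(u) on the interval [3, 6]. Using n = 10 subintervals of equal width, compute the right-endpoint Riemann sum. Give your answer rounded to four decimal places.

4.5574

Δu = (6 − 3)/10 = 0.3.
Right endpoints: 3.3, 3.6, 3.9, 4.2, 4.5, 4.8, 5.1, 5.4, 5.7, 6.
r(3.3) ≈ 1.1939, r(3.6) ≈ 1.2809, r(3.9) ≈ 1.3610, r(4.2) ≈ 1.4351, r(4.5) ≈ 1.5041, r(4.8) ≈ 1.5686, r(5.1) ≈ 1.6292, r(5.4) ≈ 1.6864, r(5.7) ≈ 1.7405, r(6) ≈ 1.7918.
Sum = Δu · [r(3.3) + r(3.6) + r(3.9) + ...].
Sum ≈ 4.5574.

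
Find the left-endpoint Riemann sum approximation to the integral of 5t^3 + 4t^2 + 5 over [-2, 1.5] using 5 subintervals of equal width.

1.61

Δt = (1.5 − (-2))/5 = 0.7.
Left endpoints: -2, -1.3, -0.6, 0.1, 0.8.
f(-2) = -19, f(-1.3) = 0.775, f(-0.6) = 5.36, f(0.1) = 5.045, f(0.8) = 10.12.
Sum = Δt · [f(-2) + f(-1.3) + f(-0.6) + f(0.1) + f(0.8)].
Sum = 1.61.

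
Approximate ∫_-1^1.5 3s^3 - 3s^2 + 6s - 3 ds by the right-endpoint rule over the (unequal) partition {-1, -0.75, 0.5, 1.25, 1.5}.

Subinterval widths: 0.25, 1.25, 0.75, 0.25.
Right endpoints: -0.75, 0.5, 1.25, 1.5.
f(-0.75) = -10.453125, f(0.5) = -0.375, f(1.25) = 5.671875, f(1.5) = 9.375.
Sum = Σ Δs_i · f(s_i).
Sum = 3.515625.

3.515625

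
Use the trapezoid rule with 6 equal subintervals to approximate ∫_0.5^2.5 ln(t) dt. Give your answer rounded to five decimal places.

Δt = (2.5 − 0.5)/6 = 1/3.
f(0.5) ≈ -0.69315, f(5/6) ≈ -0.18232, f(7/6) ≈ 0.15415, f(1.5) ≈ 0.40547, f(11/6) ≈ 0.60614, f(13/6) ≈ 0.77319, f(2.5) ≈ 0.91629.
T_6 = (Δt/2)·[f(t_0) + 2f(t_1) + ... + 2f(t_{5}) + f(t_6)].
Sum ≈ 0.62273.

0.62273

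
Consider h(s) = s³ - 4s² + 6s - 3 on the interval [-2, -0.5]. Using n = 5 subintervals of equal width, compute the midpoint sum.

-30.1471875

Δs = (-0.5 − (-2))/5 = 0.3.
Midpoints: -1.85, -1.55, -1.25, -0.95, -0.65.
h(-1.85) = -34.121625, h(-1.55) = -25.633875, h(-1.25) = -18.703125, h(-0.95) = -13.167375, h(-0.65) = -8.864625.
Sum = Δs · [h(-1.85) + h(-1.55) + h(-1.25) + h(-0.95) + h(-0.65)].
Sum = -30.1471875.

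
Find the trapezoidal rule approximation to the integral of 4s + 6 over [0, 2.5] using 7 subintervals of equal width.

27.5

Δs = (2.5 − 0)/7 = 5/14.
f(0) = 6, f(5/14) = 52/7, f(5/7) = 62/7, f(15/14) = 72/7, f(10/7) = 82/7, f(25/14) = 92/7, f(15/7) = 102/7, f(2.5) = 16.
T_7 = (Δs/2)·[f(s_0) + 2f(s_1) + ... + 2f(s_{6}) + f(s_7)].
Sum = 27.5.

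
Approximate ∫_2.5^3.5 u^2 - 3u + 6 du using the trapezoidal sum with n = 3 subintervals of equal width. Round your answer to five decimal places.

6.10185

Δu = (3.5 − 2.5)/3 = 1/3.
f(2.5) = 4.75, f(17/6) = 199/36, f(19/6) = 235/36, f(3.5) = 7.75.
T_3 = (Δu/2)·[f(u_0) + 2f(u_1) + 2f(u_2) + f(u_3)].
Sum ≈ 6.10185.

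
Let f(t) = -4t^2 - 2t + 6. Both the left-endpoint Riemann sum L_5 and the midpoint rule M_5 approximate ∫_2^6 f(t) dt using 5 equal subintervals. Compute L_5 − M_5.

51.84

L_5 = -232.64.
M_5 = -284.48.
L_5 − M_5 = 51.84.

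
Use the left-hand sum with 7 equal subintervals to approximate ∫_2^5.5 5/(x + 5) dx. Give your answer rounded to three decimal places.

2.088

Δx = (5.5 − 2)/7 = 0.5.
Left endpoints: 2, 2.5, 3, 3.5, 4, 4.5, 5.
f(2) = 5/7, f(2.5) = 2/3, f(3) = 0.625, f(3.5) = 10/17, f(4) = 5/9, f(4.5) = 10/19, f(5) = 0.5.
Sum = Δx · [f(2) + f(2.5) + f(3) + ...].
Sum ≈ 2.088.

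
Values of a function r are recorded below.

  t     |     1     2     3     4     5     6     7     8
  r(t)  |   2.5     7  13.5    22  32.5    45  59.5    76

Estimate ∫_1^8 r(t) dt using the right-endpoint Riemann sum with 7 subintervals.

Δt = 1.
Sum = 1·[7 + 13.5 + 22 + 32.5 + 45 + 59.5 + 76] = 255.5.

255.5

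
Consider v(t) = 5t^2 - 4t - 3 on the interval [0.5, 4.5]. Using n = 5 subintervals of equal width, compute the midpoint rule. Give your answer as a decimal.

Δt = (4.5 − 0.5)/5 = 0.8.
Midpoints: 0.9, 1.7, 2.5, 3.3, 4.1.
v(0.9) = -2.55, v(1.7) = 4.65, v(2.5) = 18.25, v(3.3) = 38.25, v(4.1) = 64.65.
Sum = Δt · [v(0.9) + v(1.7) + v(2.5) + v(3.3) + v(4.1)].
Sum = 98.6.

98.6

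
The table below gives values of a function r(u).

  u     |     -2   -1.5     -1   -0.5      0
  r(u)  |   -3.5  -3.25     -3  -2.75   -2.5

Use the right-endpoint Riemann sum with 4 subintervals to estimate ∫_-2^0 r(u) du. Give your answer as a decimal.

-5.75

Δu = 0.5.
Sum = 0.5·[(-3.25) + (-3) + (-2.75) + (-2.5)] = -5.75.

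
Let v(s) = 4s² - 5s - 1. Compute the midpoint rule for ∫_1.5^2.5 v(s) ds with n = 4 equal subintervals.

5.3125

Δs = (2.5 − 1.5)/4 = 0.25.
Midpoints: 1.625, 1.875, 2.125, 2.375.
v(1.625) = 1.4375, v(1.875) = 3.6875, v(2.125) = 6.4375, v(2.375) = 9.6875.
Sum = Δs · [v(1.625) + v(1.875) + v(2.125) + v(2.375)].
Sum = 5.3125.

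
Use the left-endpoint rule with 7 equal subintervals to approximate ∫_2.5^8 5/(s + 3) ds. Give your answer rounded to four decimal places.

3.6507

Δs = (8 − 2.5)/7 = 11/14.
Left endpoints: 2.5, 23/7, 57/14, 34/7, 79/14, 45/7, 101/14.
f(2.5) = 10/11, f(23/7) = 35/44, f(57/14) = 70/99, f(34/7) = 7/11, f(79/14) = 70/121, f(45/7) = 35/66, f(101/14) = 70/143.
Sum = Δs · [f(2.5) + f(23/7) + f(57/14) + ...].
Sum ≈ 3.6507.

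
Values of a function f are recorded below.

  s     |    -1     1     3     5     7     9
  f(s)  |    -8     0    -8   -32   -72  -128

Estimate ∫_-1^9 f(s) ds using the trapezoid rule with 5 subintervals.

Δs = 2.
T_5 = (2/2)·[(-8) + 2·0 + 2·(-8) + 2·(-32) + 2·(-72) + (-128)] = -360.

-360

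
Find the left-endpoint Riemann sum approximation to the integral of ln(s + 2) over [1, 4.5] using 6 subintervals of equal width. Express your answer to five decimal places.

5.14028

Δs = (4.5 − 1)/6 = 7/12.
Left endpoints: 1, 19/12, 13/6, 2.75, 10/3, 47/12.
f(1) ≈ 1.09861, f(19/12) ≈ 1.27629, f(13/6) ≈ 1.42712, f(2.75) ≈ 1.55814, f(10/3) ≈ 1.67398, f(47/12) ≈ 1.77777.
Sum = Δs · [f(1) + f(19/12) + f(13/6) + ...].
Sum ≈ 5.14028.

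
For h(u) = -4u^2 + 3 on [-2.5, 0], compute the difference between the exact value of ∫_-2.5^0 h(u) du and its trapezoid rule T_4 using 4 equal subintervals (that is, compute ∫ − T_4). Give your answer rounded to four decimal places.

0.6510

Exact integral: ∫_-2.5^0 h(u) du ≈ -13.333333.
T_4 = -13.984375.
Error ≈ -13.333333 − (-13.984375) ≈ 0.6510.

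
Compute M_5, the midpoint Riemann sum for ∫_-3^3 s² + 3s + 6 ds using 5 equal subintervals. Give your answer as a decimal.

Δs = (3 − (-3))/5 = 1.2.
Midpoints: -2.4, -1.2, 0, 1.2, 2.4.
f(-2.4) = 4.56, f(-1.2) = 3.84, f(0) = 6, f(1.2) = 11.04, f(2.4) = 18.96.
Sum = Δs · [f(-2.4) + f(-1.2) + f(0) + f(1.2) + f(2.4)].
Sum = 53.28.

53.28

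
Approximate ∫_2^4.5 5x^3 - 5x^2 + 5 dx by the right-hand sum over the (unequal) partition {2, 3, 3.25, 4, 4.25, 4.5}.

474.1796875

Subinterval widths: 1, 0.25, 0.75, 0.25, 0.25.
Right endpoints: 3, 3.25, 4, 4.25, 4.5.
f(3) = 95, f(3.25) = 123.828125, f(4) = 245, f(4.25) = 298.515625, f(4.5) = 359.375.
Sum = Σ Δx_i · f(x_i).
Sum = 474.1796875.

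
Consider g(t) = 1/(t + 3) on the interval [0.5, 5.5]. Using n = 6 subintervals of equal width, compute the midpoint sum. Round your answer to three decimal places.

Δt = (5.5 − 0.5)/6 = 5/6.
Midpoints: 11/12, 1.75, 31/12, 41/12, 4.25, 61/12.
g(11/12) = 12/47, g(1.75) = 4/19, g(31/12) = 12/67, g(41/12) = 12/77, g(4.25) = 4/29, g(61/12) = 12/97.
Sum = Δt · [g(11/12) + g(1.75) + g(31/12) + ...].
Sum ≈ 0.885.

0.885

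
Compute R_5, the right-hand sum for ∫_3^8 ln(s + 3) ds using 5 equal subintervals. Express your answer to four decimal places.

Δs = (8 − 3)/5 = 1.
Right endpoints: 4, 5, 6, 7, 8.
f(4) ≈ 1.9459, f(5) ≈ 2.0794, f(6) ≈ 2.1972, f(7) ≈ 2.3026, f(8) ≈ 2.3979.
Sum = Δs · [f(4) + f(5) + f(6) + f(7) + f(8)].
Sum ≈ 10.9231.

10.9231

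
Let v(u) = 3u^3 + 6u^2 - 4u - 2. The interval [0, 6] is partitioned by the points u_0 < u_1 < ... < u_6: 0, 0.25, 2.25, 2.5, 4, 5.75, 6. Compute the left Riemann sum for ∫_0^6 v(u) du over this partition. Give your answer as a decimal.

774.71875

Subinterval widths: 0.25, 2, 0.25, 1.5, 1.75, 0.25.
Left endpoints: 0, 0.25, 2.25, 2.5, 4, 5.75.
v(0) = -2, v(0.25) = -2.578125, v(2.25) = 53.546875, v(2.5) = 72.375, v(4) = 270, v(5.75) = 743.703125.
Sum = Σ Δu_i · v(u_i).
Sum = 774.71875.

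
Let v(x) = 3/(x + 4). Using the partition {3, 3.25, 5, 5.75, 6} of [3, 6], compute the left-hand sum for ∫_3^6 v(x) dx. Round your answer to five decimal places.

Subinterval widths: 0.25, 1.75, 0.75, 0.25.
Left endpoints: 3, 3.25, 5, 5.75.
v(3) = 3/7, v(3.25) = 12/29, v(5) = 1/3, v(5.75) = 4/13.
Sum = Σ Δx_i · v(x_i).
Sum ≈ 1.15820.

1.15820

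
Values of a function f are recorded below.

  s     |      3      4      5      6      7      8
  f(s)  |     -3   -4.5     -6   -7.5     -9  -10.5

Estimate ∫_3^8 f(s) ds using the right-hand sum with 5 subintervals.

Δs = 1.
Sum = 1·[(-4.5) + (-6) + (-7.5) + (-9) + (-10.5)] = -37.5.

-37.5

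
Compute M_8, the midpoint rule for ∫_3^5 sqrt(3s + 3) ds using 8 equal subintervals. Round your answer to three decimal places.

Δs = (5 − 3)/8 = 0.25.
Midpoints: 3.125, 3.375, 3.625, 3.875, 4.125, 4.375, 4.625, 4.875.
f(3.125) ≈ 3.518, f(3.375) ≈ 3.623, f(3.625) ≈ 3.725, f(3.875) ≈ 3.824, f(4.125) ≈ 3.921, f(4.375) ≈ 4.016, f(4.625) ≈ 4.108, f(4.875) ≈ 4.198.
Sum = Δs · [f(3.125) + f(3.375) + f(3.625) + ...].
Sum ≈ 7.733.

7.733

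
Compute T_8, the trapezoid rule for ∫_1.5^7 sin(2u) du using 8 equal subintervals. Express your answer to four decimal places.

Δu = (7 − 1.5)/8 = 0.6875.
f(1.5) ≈ 0.1411, f(2.1875) ≈ -0.9436, f(2.875) ≈ -0.5083, f(3.5625) ≈ 0.7459, f(4.25) ≈ 0.7985, f(4.9375) ≈ -0.4352, f(5.625) ≈ -0.9678, f(6.3125) ≈ 0.0586, f(7) ≈ 0.9906.
T_8 = (Δu/2)·[f(u_0) + 2f(u_1) + ... + 2f(u_{7}) + f(u_8)].
Sum ≈ -0.4717.

-0.4717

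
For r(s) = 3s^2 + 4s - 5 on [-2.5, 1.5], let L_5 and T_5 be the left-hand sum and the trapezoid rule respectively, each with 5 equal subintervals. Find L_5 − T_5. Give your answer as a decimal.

-1.6

L_5 = -9.32.
T_5 = -7.72.
L_5 − T_5 = -1.6.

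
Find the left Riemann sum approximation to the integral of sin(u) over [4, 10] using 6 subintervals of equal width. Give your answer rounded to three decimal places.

Δu = (10 − 4)/6 = 1.
Left endpoints: 4, 5, 6, 7, 8, 9.
f(4) ≈ -0.757, f(5) ≈ -0.959, f(6) ≈ -0.279, f(7) ≈ 0.657, f(8) ≈ 0.989, f(9) ≈ 0.412.
Sum = Δu · [f(4) + f(5) + f(6) + ...].
Sum ≈ 0.063.

0.063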